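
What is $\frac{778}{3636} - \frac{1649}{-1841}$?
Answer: $\frac{3714031}{3346938} \approx 1.1097$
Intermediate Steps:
$\frac{778}{3636} - \frac{1649}{-1841} = 778 \cdot \frac{1}{3636} - - \frac{1649}{1841} = \frac{389}{1818} + \frac{1649}{1841} = \frac{3714031}{3346938}$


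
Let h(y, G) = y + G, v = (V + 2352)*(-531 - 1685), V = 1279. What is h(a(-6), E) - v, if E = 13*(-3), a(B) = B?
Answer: 8046251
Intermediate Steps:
E = -39
v = -8046296 (v = (1279 + 2352)*(-531 - 1685) = 3631*(-2216) = -8046296)
h(y, G) = G + y
h(a(-6), E) - v = (-39 - 6) - 1*(-8046296) = -45 + 8046296 = 8046251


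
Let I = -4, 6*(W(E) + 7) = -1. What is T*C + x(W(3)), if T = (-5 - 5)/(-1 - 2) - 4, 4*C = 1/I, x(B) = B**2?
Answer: 3701/72 ≈ 51.403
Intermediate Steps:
W(E) = -43/6 (W(E) = -7 + (1/6)*(-1) = -7 - 1/6 = -43/6)
C = -1/16 (C = (1/4)/(-4) = (1/4)*(-1/4) = -1/16 ≈ -0.062500)
T = -2/3 (T = -10/(-3) - 4 = -10*(-1/3) - 4 = 10/3 - 4 = -2/3 ≈ -0.66667)
T*C + x(W(3)) = -2/3*(-1/16) + (-43/6)**2 = 1/24 + 1849/36 = 3701/72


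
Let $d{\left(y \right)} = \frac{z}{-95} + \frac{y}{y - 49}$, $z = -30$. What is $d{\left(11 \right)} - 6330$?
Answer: $- \frac{240539}{38} \approx -6330.0$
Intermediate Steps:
$d{\left(y \right)} = \frac{6}{19} + \frac{y}{-49 + y}$ ($d{\left(y \right)} = - \frac{30}{-95} + \frac{y}{y - 49} = \left(-30\right) \left(- \frac{1}{95}\right) + \frac{y}{y - 49} = \frac{6}{19} + \frac{y}{-49 + y}$)
$d{\left(11 \right)} - 6330 = \frac{-294 + 25 \cdot 11}{19 \left(-49 + 11\right)} - 6330 = \frac{-294 + 275}{19 \left(-38\right)} - 6330 = \frac{1}{19} \left(- \frac{1}{38}\right) \left(-19\right) - 6330 = \frac{1}{38} - 6330 = - \frac{240539}{38}$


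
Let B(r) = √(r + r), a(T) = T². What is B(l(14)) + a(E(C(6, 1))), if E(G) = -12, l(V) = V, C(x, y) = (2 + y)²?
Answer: 144 + 2*√7 ≈ 149.29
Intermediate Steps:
B(r) = √2*√r (B(r) = √(2*r) = √2*√r)
B(l(14)) + a(E(C(6, 1))) = √2*√14 + (-12)² = 2*√7 + 144 = 144 + 2*√7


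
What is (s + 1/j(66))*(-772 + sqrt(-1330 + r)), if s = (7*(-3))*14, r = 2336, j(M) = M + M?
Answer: 7489751/33 - 38807*sqrt(1006)/132 ≈ 2.1764e+5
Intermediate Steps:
j(M) = 2*M
s = -294 (s = -21*14 = -294)
(s + 1/j(66))*(-772 + sqrt(-1330 + r)) = (-294 + 1/(2*66))*(-772 + sqrt(-1330 + 2336)) = (-294 + 1/132)*(-772 + sqrt(1006)) = -38807*(-772 + sqrt(1006))/132 = 7489751/33 - 38807*sqrt(1006)/132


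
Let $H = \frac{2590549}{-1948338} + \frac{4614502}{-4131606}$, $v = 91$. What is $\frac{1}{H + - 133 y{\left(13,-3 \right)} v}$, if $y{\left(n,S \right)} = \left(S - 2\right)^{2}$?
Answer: $- \frac{1341627495138}{405946221630945245} \approx -3.3049 \cdot 10^{-6}$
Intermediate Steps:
$y{\left(n,S \right)} = \left(-2 + S\right)^{2}$
$H = - \frac{3282289564895}{1341627495138}$ ($H = 2590549 \left(- \frac{1}{1948338}\right) + 4614502 \left(- \frac{1}{4131606}\right) = - \frac{2590549}{1948338} - \frac{2307251}{2065803} = - \frac{3282289564895}{1341627495138} \approx -2.4465$)
$\frac{1}{H + - 133 y{\left(13,-3 \right)} v} = \frac{1}{- \frac{3282289564895}{1341627495138} + - 133 \left(-2 - 3\right)^{2} \cdot 91} = \frac{1}{- \frac{3282289564895}{1341627495138} + - 133 \left(-5\right)^{2} \cdot 91} = \frac{1}{- \frac{3282289564895}{1341627495138} + \left(-133\right) 25 \cdot 91} = \frac{1}{- \frac{3282289564895}{1341627495138} - 302575} = \frac{1}{- \frac{405946221630945245}{1341627495138}} = - \frac{1341627495138}{405946221630945245}$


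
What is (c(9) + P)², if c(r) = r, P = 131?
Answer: 19600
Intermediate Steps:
(c(9) + P)² = (9 + 131)² = 140² = 19600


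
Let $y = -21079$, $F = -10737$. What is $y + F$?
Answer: $-31816$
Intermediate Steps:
$y + F = -21079 - 10737 = -31816$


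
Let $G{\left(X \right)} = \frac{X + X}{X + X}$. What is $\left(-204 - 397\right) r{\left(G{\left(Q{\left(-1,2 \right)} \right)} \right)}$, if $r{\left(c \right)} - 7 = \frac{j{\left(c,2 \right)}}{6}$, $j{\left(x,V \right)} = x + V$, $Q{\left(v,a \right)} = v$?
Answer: $- \frac{9015}{2} \approx -4507.5$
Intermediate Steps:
$j{\left(x,V \right)} = V + x$
$G{\left(X \right)} = 1$ ($G{\left(X \right)} = \frac{2 X}{2 X} = 2 X \frac{1}{2 X} = 1$)
$r{\left(c \right)} = \frac{22}{3} + \frac{c}{6}$ ($r{\left(c \right)} = 7 + \frac{2 + c}{6} = 7 + \left(2 + c\right) \frac{1}{6} = 7 + \left(\frac{1}{3} + \frac{c}{6}\right) = \frac{22}{3} + \frac{c}{6}$)
$\left(-204 - 397\right) r{\left(G{\left(Q{\left(-1,2 \right)} \right)} \right)} = \left(-204 - 397\right) \left(\frac{22}{3} + \frac{1}{6} \cdot 1\right) = - 601 \left(\frac{22}{3} + \frac{1}{6}\right) = \left(-601\right) \frac{15}{2} = - \frac{9015}{2}$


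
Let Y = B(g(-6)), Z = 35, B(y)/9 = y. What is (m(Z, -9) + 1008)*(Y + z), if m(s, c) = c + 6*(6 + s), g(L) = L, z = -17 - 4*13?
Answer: -153135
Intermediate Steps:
z = -69 (z = -17 - 52 = -69)
B(y) = 9*y
Y = -54 (Y = 9*(-6) = -54)
m(s, c) = 36 + c + 6*s (m(s, c) = c + (36 + 6*s) = 36 + c + 6*s)
(m(Z, -9) + 1008)*(Y + z) = ((36 - 9 + 6*35) + 1008)*(-54 - 69) = ((36 - 9 + 210) + 1008)*(-123) = (237 + 1008)*(-123) = 1245*(-123) = -153135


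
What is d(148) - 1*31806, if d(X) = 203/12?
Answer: -381469/12 ≈ -31789.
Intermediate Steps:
d(X) = 203/12 (d(X) = 203*(1/12) = 203/12)
d(148) - 1*31806 = 203/12 - 1*31806 = 203/12 - 31806 = -381469/12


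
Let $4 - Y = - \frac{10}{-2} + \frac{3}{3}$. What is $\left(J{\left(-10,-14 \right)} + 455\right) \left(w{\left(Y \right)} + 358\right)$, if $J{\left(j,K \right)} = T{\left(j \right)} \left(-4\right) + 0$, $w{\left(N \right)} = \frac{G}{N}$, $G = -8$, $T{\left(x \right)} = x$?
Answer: $179190$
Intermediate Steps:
$Y = -2$ ($Y = 4 - \left(- \frac{10}{-2} + \frac{3}{3}\right) = 4 - \left(\left(-10\right) \left(- \frac{1}{2}\right) + 3 \cdot \frac{1}{3}\right) = 4 - \left(5 + 1\right) = 4 - 6 = -2$)
$w{\left(N \right)} = - \frac{8}{N}$
$J{\left(j,K \right)} = - 4 j$ ($J{\left(j,K \right)} = j \left(-4\right) + 0 = - 4 j + 0 = - 4 j$)
$\left(J{\left(-10,-14 \right)} + 455\right) \left(w{\left(Y \right)} + 358\right) = \left(\left(-4\right) \left(-10\right) + 455\right) \left(- \frac{8}{-2} + 358\right) = \left(40 + 455\right) \left(\left(-8\right) \left(- \frac{1}{2}\right) + 358\right) = 495 \left(4 + 358\right) = 495 \cdot 362 = 179190$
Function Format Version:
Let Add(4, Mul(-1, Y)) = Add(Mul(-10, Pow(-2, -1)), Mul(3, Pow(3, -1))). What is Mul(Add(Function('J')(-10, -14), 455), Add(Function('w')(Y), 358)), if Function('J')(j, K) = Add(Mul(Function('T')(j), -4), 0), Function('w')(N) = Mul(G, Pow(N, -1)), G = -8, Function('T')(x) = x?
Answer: 179190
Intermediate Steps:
Y = -2 (Y = Add(4, Mul(-1, Add(Mul(-10, Pow(-2, -1)), Mul(3, Pow(3, -1))))) = Add(4, Mul(-1, Add(Mul(-10, Rational(-1, 2)), Mul(3, Rational(1, 3))))) = Add(4, Mul(-1, Add(5, 1))) = Add(4, Mul(-1, 6)) = Add(4, -6) = -2)
Function('w')(N) = Mul(-8, Pow(N, -1))
Function('J')(j, K) = Mul(-4, j) (Function('J')(j, K) = Add(Mul(j, -4), 0) = Add(Mul(-4, j), 0) = Mul(-4, j))
Mul(Add(Function('J')(-10, -14), 455), Add(Function('w')(Y), 358)) = Mul(Add(Mul(-4, -10), 455), Add(Mul(-8, Pow(-2, -1)), 358)) = Mul(Add(40, 455), Add(Mul(-8, Rational(-1, 2)), 358)) = Mul(495, Add(4, 358)) = Mul(495, 362) = 179190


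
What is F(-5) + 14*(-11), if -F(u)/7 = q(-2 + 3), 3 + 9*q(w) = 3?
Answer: -154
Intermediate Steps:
q(w) = 0 (q(w) = -1/3 + (1/9)*3 = -1/3 + 1/3 = 0)
F(u) = 0 (F(u) = -7*0 = 0)
F(-5) + 14*(-11) = 0 + 14*(-11) = 0 - 154 = -154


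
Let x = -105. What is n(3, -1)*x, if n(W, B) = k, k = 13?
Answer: -1365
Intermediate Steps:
n(W, B) = 13
n(3, -1)*x = 13*(-105) = -1365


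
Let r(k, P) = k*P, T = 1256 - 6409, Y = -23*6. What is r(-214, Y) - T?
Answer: 34685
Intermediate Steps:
Y = -138
T = -5153
r(k, P) = P*k
r(-214, Y) - T = -138*(-214) - 1*(-5153) = 29532 + 5153 = 34685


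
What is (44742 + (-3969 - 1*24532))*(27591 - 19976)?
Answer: 123675215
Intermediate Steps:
(44742 + (-3969 - 1*24532))*(27591 - 19976) = (44742 + (-3969 - 24532))*7615 = (44742 - 28501)*7615 = 16241*7615 = 123675215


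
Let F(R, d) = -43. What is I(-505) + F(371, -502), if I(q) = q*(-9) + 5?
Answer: 4507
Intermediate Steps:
I(q) = 5 - 9*q (I(q) = -9*q + 5 = 5 - 9*q)
I(-505) + F(371, -502) = (5 - 9*(-505)) - 43 = (5 + 4545) - 43 = 4550 - 43 = 4507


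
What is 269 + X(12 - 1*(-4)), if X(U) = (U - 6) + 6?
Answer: 285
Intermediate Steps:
X(U) = U (X(U) = (-6 + U) + 6 = U)
269 + X(12 - 1*(-4)) = 269 + (12 - 1*(-4)) = 269 + (12 + 4) = 269 + 16 = 285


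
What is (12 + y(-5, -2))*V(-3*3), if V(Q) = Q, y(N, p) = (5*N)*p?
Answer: -558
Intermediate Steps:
y(N, p) = 5*N*p
(12 + y(-5, -2))*V(-3*3) = (12 + 5*(-5)*(-2))*(-3*3) = (12 + 50)*(-9) = 62*(-9) = -558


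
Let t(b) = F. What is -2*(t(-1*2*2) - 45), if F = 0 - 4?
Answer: 98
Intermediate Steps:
F = -4
t(b) = -4
-2*(t(-1*2*2) - 45) = -2*(-4 - 45) = -2*(-49) = 98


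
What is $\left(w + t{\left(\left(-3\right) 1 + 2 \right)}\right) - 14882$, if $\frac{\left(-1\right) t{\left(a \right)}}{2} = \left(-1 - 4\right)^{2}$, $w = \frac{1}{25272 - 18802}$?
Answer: $- \frac{96610039}{6470} \approx -14932.0$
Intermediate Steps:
$w = \frac{1}{6470} \approx 0.00015456$
$t{\left(a \right)} = -50$ ($t{\left(a \right)} = - 2 \left(-1 - 4\right)^{2} = - 2 \left(-5\right)^{2} = \left(-2\right) 25 = -50$)
$\left(w + t{\left(\left(-3\right) 1 + 2 \right)}\right) - 14882 = \left(\frac{1}{6470} - 50\right) - 14882 = - \frac{323499}{6470} - 14882 = - \frac{96610039}{6470}$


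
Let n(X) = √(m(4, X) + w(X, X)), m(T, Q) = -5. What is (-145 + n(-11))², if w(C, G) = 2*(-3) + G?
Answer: (145 - I*√22)² ≈ 21003.0 - 1360.2*I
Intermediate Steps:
w(C, G) = -6 + G
n(X) = √(-11 + X) (n(X) = √(-5 + (-6 + X)) = √(-11 + X))
(-145 + n(-11))² = (-145 + √(-11 - 11))² = (-145 + √(-22))² = (-145 + I*√22)²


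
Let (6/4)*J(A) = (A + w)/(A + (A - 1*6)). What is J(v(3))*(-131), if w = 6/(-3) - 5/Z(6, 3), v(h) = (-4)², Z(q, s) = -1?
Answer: -2489/39 ≈ -63.820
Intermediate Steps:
v(h) = 16
w = 3 (w = 6/(-3) - 5/(-1) = 6*(-⅓) - 5*(-1) = -2 + 5 = 3)
J(A) = 2*(3 + A)/(3*(-6 + 2*A)) (J(A) = 2*((A + 3)/(A + (A - 1*6)))/3 = 2*((3 + A)/(A + (A - 6)))/3 = 2*((3 + A)/(A + (-6 + A)))/3 = 2*((3 + A)/(-6 + 2*A))/3 = 2*(3 + A)/(3*(-6 + 2*A)))
J(v(3))*(-131) = ((3 + 16)/(3*(-3 + 16)))*(-131) = ((⅓)*19/13)*(-131) = ((⅓)*(1/13)*19)*(-131) = (19/39)*(-131) = -2489/39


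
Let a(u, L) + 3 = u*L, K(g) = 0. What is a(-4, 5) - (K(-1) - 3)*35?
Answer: 82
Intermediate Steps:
a(u, L) = -3 + L*u (a(u, L) = -3 + u*L = -3 + L*u)
a(-4, 5) - (K(-1) - 3)*35 = (-3 + 5*(-4)) - (0 - 3)*35 = (-3 - 20) - 1*(-3)*35 = -23 + 3*35 = -23 + 105 = 82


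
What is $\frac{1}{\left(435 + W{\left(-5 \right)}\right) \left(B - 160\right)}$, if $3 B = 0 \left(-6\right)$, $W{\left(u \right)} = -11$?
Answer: $- \frac{1}{67840} \approx -1.4741 \cdot 10^{-5}$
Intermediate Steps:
$B = 0$ ($B = \frac{0 \left(-6\right)}{3} = \frac{1}{3} \cdot 0 = 0$)
$\frac{1}{\left(435 + W{\left(-5 \right)}\right) \left(B - 160\right)} = \frac{1}{\left(435 - 11\right) \left(0 - 160\right)} = \frac{1}{424 \left(-160\right)} = \frac{1}{-67840} = - \frac{1}{67840}$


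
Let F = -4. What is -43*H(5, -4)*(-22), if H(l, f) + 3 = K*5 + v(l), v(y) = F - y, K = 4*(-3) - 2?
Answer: -77572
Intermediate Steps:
K = -14 (K = -12 - 2 = -14)
v(y) = -4 - y
H(l, f) = -77 - l (H(l, f) = -3 + (-14*5 + (-4 - l)) = -3 + (-70 + (-4 - l)) = -3 + (-74 - l) = -77 - l)
-43*H(5, -4)*(-22) = -43*(-77 - 1*5)*(-22) = -43*(-77 - 5)*(-22) = -43*(-82)*(-22) = 3526*(-22) = -77572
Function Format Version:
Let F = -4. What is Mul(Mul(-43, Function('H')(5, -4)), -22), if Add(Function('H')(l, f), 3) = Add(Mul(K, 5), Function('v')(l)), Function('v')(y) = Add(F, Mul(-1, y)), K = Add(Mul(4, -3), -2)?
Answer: -77572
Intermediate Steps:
K = -14 (K = Add(-12, -2) = -14)
Function('v')(y) = Add(-4, Mul(-1, y))
Function('H')(l, f) = Add(-77, Mul(-1, l)) (Function('H')(l, f) = Add(-3, Add(Mul(-14, 5), Add(-4, Mul(-1, l)))) = Add(-3, Add(-70, Add(-4, Mul(-1, l)))) = Add(-3, Add(-74, Mul(-1, l))) = Add(-77, Mul(-1, l)))
Mul(Mul(-43, Function('H')(5, -4)), -22) = Mul(Mul(-43, Add(-77, Mul(-1, 5))), -22) = Mul(Mul(-43, Add(-77, -5)), -22) = Mul(Mul(-43, -82), -22) = Mul(3526, -22) = -77572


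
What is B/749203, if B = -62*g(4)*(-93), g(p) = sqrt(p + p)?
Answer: 11532*sqrt(2)/749203 ≈ 0.021768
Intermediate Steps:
g(p) = sqrt(2)*sqrt(p) (g(p) = sqrt(2*p) = sqrt(2)*sqrt(p))
B = 11532*sqrt(2) (B = -62*sqrt(2)*sqrt(4)*(-93) = -62*sqrt(2)*2*(-93) = -124*sqrt(2)*(-93) = 11532*sqrt(2) ≈ 16309.)
B/749203 = (11532*sqrt(2))/749203 = (11532*sqrt(2))*(1/749203) = 11532*sqrt(2)/749203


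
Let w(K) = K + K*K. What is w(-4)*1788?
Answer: 21456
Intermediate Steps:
w(K) = K + K**2
w(-4)*1788 = -4*(1 - 4)*1788 = -4*(-3)*1788 = 12*1788 = 21456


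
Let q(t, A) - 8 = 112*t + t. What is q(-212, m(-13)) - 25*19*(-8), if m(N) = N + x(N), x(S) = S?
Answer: -20148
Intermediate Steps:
m(N) = 2*N (m(N) = N + N = 2*N)
q(t, A) = 8 + 113*t (q(t, A) = 8 + (112*t + t) = 8 + 113*t)
q(-212, m(-13)) - 25*19*(-8) = (8 + 113*(-212)) - 25*19*(-8) = (8 - 23956) - 475*(-8) = -23948 - 1*(-3800) = -23948 + 3800 = -20148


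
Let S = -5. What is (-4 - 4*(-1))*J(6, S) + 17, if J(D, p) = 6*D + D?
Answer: 17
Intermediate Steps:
J(D, p) = 7*D
(-4 - 4*(-1))*J(6, S) + 17 = (-4 - 4*(-1))*(7*6) + 17 = (-4 + 4)*42 + 17 = 0*42 + 17 = 0 + 17 = 17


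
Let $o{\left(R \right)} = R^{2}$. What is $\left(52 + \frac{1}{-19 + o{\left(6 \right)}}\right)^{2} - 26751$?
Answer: $- \frac{6947814}{289} \approx -24041.0$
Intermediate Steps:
$\left(52 + \frac{1}{-19 + o{\left(6 \right)}}\right)^{2} - 26751 = \left(52 + \frac{1}{-19 + 6^{2}}\right)^{2} - 26751 = \left(52 + \frac{1}{-19 + 36}\right)^{2} - 26751 = \left(52 + \frac{1}{17}\right)^{2} - 26751 = \left(\frac{885}{17}\right)^{2} - 26751 = \frac{783225}{289} - 26751 = - \frac{6947814}{289}$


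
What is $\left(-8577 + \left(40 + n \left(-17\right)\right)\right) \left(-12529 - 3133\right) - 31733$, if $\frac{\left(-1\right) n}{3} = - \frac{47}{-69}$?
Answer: $\frac{3062005565}{23} \approx 1.3313 \cdot 10^{8}$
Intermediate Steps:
$n = - \frac{47}{23}$ ($n = - 3 \left(- \frac{47}{-69}\right) = - 3 \left(\left(-47\right) \left(- \frac{1}{69}\right)\right) = \left(-3\right) \frac{47}{69} = - \frac{47}{23} \approx -2.0435$)
$\left(-8577 + \left(40 + n \left(-17\right)\right)\right) \left(-12529 - 3133\right) - 31733 = \left(-8577 + \left(40 - - \frac{799}{23}\right)\right) \left(-12529 - 3133\right) - 31733 = \left(-8577 + \left(40 + \frac{799}{23}\right)\right) \left(-15662\right) - 31733 = \left(-8577 + \frac{1719}{23}\right) \left(-15662\right) - 31733 = \left(- \frac{195552}{23}\right) \left(-15662\right) - 31733 = \frac{3062735424}{23} - 31733 = \frac{3062005565}{23}$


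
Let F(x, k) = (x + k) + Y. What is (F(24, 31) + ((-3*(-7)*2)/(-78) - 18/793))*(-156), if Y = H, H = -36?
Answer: -175464/61 ≈ -2876.5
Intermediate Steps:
Y = -36
F(x, k) = -36 + k + x (F(x, k) = (x + k) - 36 = (k + x) - 36 = -36 + k + x)
(F(24, 31) + ((-3*(-7)*2)/(-78) - 18/793))*(-156) = ((-36 + 31 + 24) + ((-3*(-7)*2)/(-78) - 18/793))*(-156) = (19 + ((21*2)*(-1/78) - 18*1/793))*(-156) = (19 + (42*(-1/78) - 18/793))*(-156) = (19 + (-7/13 - 18/793))*(-156) = (19 - 445/793)*(-156) = (14622/793)*(-156) = -175464/61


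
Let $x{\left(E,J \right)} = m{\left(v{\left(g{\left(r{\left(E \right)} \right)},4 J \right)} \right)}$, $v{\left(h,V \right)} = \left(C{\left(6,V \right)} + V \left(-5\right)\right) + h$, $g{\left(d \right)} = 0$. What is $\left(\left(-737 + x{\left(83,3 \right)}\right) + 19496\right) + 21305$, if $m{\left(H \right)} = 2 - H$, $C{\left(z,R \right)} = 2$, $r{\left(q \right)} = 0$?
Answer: $40124$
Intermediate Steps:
$v{\left(h,V \right)} = 2 + h - 5 V$ ($v{\left(h,V \right)} = \left(2 + V \left(-5\right)\right) + h = \left(2 - 5 V\right) + h = 2 + h - 5 V$)
$x{\left(E,J \right)} = 20 J$ ($x{\left(E,J \right)} = 2 - \left(2 + 0 - 5 \cdot 4 J\right) = 2 - \left(2 + 0 - 20 J\right) = 2 - \left(2 - 20 J\right) = 2 + \left(-2 + 20 J\right) = 20 J$)
$\left(\left(-737 + x{\left(83,3 \right)}\right) + 19496\right) + 21305 = \left(\left(-737 + 20 \cdot 3\right) + 19496\right) + 21305 = \left(\left(-737 + 60\right) + 19496\right) + 21305 = \left(-677 + 19496\right) + 21305 = 18819 + 21305 = 40124$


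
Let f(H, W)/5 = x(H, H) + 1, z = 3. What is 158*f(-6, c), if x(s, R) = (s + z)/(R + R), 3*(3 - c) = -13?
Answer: 1975/2 ≈ 987.50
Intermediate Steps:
c = 22/3 (c = 3 - ⅓*(-13) = 3 + 13/3 = 22/3 ≈ 7.3333)
x(s, R) = (3 + s)/(2*R) (x(s, R) = (s + 3)/(R + R) = (3 + s)/((2*R)) = (3 + s)*(1/(2*R)) = (3 + s)/(2*R))
f(H, W) = 5 + 5*(3 + H)/(2*H) (f(H, W) = 5*((3 + H)/(2*H) + 1) = 5*(1 + (3 + H)/(2*H)) = 5 + 5*(3 + H)/(2*H))
158*f(-6, c) = 158*((15/2)*(1 - 6)/(-6)) = 158*((15/2)*(-⅙)*(-5)) = 158*(25/4) = 1975/2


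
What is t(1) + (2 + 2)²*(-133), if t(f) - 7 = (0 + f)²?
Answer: -2120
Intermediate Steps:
t(f) = 7 + f² (t(f) = 7 + (0 + f)² = 7 + f²)
t(1) + (2 + 2)²*(-133) = (7 + 1²) + (2 + 2)²*(-133) = (7 + 1) + 4²*(-133) = 8 + 16*(-133) = 8 - 2128 = -2120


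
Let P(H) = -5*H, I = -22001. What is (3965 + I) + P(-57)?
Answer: -17751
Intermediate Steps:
(3965 + I) + P(-57) = (3965 - 22001) - 5*(-57) = -18036 + 285 = -17751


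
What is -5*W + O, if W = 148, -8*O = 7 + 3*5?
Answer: -2971/4 ≈ -742.75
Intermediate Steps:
O = -11/4 (O = -(7 + 3*5)/8 = -(7 + 15)/8 = -1/8*22 = -11/4 ≈ -2.7500)
-5*W + O = -5*148 - 11/4 = -740 - 11/4 = -2971/4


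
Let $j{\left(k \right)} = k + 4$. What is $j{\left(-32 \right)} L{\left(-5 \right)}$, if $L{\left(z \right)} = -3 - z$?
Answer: $-56$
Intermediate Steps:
$j{\left(k \right)} = 4 + k$
$j{\left(-32 \right)} L{\left(-5 \right)} = \left(4 - 32\right) \left(-3 - -5\right) = - 28 \left(-3 + 5\right) = \left(-28\right) 2 = -56$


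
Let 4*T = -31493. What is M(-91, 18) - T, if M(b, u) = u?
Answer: 31565/4 ≈ 7891.3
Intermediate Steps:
T = -31493/4 (T = (1/4)*(-31493) = -31493/4 ≈ -7873.3)
M(-91, 18) - T = 18 - 1*(-31493/4) = 18 + 31493/4 = 31565/4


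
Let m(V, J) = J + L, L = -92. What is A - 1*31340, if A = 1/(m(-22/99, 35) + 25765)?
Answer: -805688719/25708 ≈ -31340.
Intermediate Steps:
m(V, J) = -92 + J (m(V, J) = J - 92 = -92 + J)
A = 1/25708 (A = 1/((-92 + 35) + 25765) = 1/(-57 + 25765) = 1/25708 ≈ 3.8898e-5)
A - 1*31340 = 1/25708 - 1*31340 = 1/25708 - 31340 = -805688719/25708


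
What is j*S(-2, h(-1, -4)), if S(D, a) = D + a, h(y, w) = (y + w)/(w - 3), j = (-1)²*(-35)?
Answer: 45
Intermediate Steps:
j = -35 (j = 1*(-35) = -35)
h(y, w) = (w + y)/(-3 + w)
j*S(-2, h(-1, -4)) = -35*(-2 + (-4 - 1)/(-3 - 4)) = -35*(-2 - 5/(-7)) = -35*(-2 - ⅐*(-5)) = -35*(-2 + 5/7) = -35*(-9/7) = 45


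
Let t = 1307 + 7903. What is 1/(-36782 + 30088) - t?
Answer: -61651741/6694 ≈ -9210.0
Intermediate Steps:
t = 9210
1/(-36782 + 30088) - t = 1/(-36782 + 30088) - 1*9210 = 1/(-6694) - 9210 = -1/6694 - 9210 = -61651741/6694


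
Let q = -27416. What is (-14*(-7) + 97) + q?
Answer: -27221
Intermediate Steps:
(-14*(-7) + 97) + q = (-14*(-7) + 97) - 27416 = (98 + 97) - 27416 = 195 - 27416 = -27221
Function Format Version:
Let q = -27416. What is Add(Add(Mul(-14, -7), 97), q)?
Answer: -27221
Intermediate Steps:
Add(Add(Mul(-14, -7), 97), q) = Add(Add(Mul(-14, -7), 97), -27416) = Add(Add(98, 97), -27416) = Add(195, -27416) = -27221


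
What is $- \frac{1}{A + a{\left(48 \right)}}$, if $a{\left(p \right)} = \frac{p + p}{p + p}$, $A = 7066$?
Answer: $- \frac{1}{7067} \approx -0.0001415$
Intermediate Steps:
$a{\left(p \right)} = 1$ ($a{\left(p \right)} = \frac{2 p}{2 p} = 2 p \frac{1}{2 p} = 1$)
$- \frac{1}{A + a{\left(48 \right)}} = - \frac{1}{7066 + 1} = - \frac{1}{7067}$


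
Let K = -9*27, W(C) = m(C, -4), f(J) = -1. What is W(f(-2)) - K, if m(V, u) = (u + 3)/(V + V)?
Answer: 487/2 ≈ 243.50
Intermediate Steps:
m(V, u) = (3 + u)/(2*V) (m(V, u) = (3 + u)/((2*V)) = (3 + u)*(1/(2*V)) = (3 + u)/(2*V))
W(C) = -1/(2*C) (W(C) = (3 - 4)/(2*C) = (½)*(-1)/C = -1/(2*C))
K = -243
W(f(-2)) - K = -½/(-1) - 1*(-243) = -½*(-1) + 243 = ½ + 243 = 487/2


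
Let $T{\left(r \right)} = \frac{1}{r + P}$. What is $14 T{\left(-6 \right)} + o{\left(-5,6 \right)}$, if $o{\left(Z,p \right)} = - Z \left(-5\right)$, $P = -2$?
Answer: $- \frac{107}{4} \approx -26.75$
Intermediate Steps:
$o{\left(Z,p \right)} = 5 Z$
$T{\left(r \right)} = \frac{1}{-2 + r}$ ($T{\left(r \right)} = \frac{1}{r - 2} = \frac{1}{-2 + r}$)
$14 T{\left(-6 \right)} + o{\left(-5,6 \right)} = \frac{14}{-2 - 6} + 5 \left(-5\right) = \frac{14}{-8} - 25 = 14 \left(- \frac{1}{8}\right) - 25 = - \frac{7}{4} - 25 = - \frac{107}{4}$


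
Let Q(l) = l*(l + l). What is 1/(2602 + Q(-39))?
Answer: 1/5644 ≈ 0.00017718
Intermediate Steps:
Q(l) = 2*l**2 (Q(l) = l*(2*l) = 2*l**2)
1/(2602 + Q(-39)) = 1/(2602 + 2*(-39)**2) = 1/(2602 + 2*1521) = 1/(2602 + 3042) = 1/5644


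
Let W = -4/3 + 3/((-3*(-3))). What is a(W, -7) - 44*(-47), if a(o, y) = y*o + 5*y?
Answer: 2040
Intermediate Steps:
W = -1 (W = -4*⅓ + 3/9 = -4/3 + 3*(⅑) = -4/3 + ⅓ = -1)
a(o, y) = 5*y + o*y (a(o, y) = o*y + 5*y = 5*y + o*y)
a(W, -7) - 44*(-47) = -7*(5 - 1) - 44*(-47) = -7*4 + 2068 = -28 + 2068 = 2040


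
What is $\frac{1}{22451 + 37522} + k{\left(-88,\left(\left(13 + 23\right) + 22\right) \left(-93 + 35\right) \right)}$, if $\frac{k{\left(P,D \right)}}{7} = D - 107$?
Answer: $- \frac{1457163980}{59973} \approx -24297.0$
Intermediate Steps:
$k{\left(P,D \right)} = -749 + 7 D$ ($k{\left(P,D \right)} = 7 \left(D - 107\right) = 7 \left(-107 + D\right) = -749 + 7 D$)
$\frac{1}{22451 + 37522} + k{\left(-88,\left(\left(13 + 23\right) + 22\right) \left(-93 + 35\right) \right)} = \frac{1}{22451 + 37522} + \left(-749 + 7 \left(\left(13 + 23\right) + 22\right) \left(-93 + 35\right)\right) = \frac{1}{59973} + \left(-749 + 7 \left(36 + 22\right) \left(-58\right)\right) = \frac{1}{59973} + \left(-749 + 7 \cdot 58 \left(-58\right)\right) = \frac{1}{59973} + \left(-749 + 7 \left(-3364\right)\right) = \frac{1}{59973} - 24297 = - \frac{1457163980}{59973}$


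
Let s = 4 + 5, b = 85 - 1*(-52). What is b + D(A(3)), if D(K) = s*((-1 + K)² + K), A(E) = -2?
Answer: 200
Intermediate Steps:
b = 137 (b = 85 + 52 = 137)
s = 9
D(K) = 9*K + 9*(-1 + K)² (D(K) = 9*((-1 + K)² + K) = 9*(K + (-1 + K)²) = 9*K + 9*(-1 + K)²)
b + D(A(3)) = 137 + (9*(-2) + 9*(-1 - 2)²) = 137 + (-18 + 9*(-3)²) = 137 + (-18 + 9*9) = 137 + (-18 + 81) = 137 + 63 = 200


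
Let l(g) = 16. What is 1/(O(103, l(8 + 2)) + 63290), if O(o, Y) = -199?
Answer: 1/63091 ≈ 1.5850e-5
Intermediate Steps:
1/(O(103, l(8 + 2)) + 63290) = 1/(-199 + 63290) = 1/63091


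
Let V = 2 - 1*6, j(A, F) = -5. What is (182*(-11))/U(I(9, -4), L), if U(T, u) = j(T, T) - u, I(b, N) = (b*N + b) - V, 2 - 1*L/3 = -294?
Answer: 2002/893 ≈ 2.2419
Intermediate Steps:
L = 888 (L = 6 - 3*(-294) = 6 + 882 = 888)
V = -4 (V = 2 - 6 = -4)
I(b, N) = 4 + b + N*b (I(b, N) = (b*N + b) - 1*(-4) = (N*b + b) + 4 = (b + N*b) + 4 = 4 + b + N*b)
U(T, u) = -5 - u
(182*(-11))/U(I(9, -4), L) = (182*(-11))/(-5 - 1*888) = -2002/(-5 - 888) = -2002/(-893) = -2002*(-1/893) = 2002/893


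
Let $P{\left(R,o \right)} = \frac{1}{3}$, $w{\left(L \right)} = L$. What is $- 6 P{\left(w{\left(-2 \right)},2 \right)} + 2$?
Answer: $0$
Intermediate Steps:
$P{\left(R,o \right)} = \frac{1}{3}$
$- 6 P{\left(w{\left(-2 \right)},2 \right)} + 2 = \left(-6\right) \frac{1}{3} + 2 = -2 + 2 = 0$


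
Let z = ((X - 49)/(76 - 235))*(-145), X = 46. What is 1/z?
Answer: -53/145 ≈ -0.36552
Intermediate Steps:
z = -145/53 (z = ((46 - 49)/(76 - 235))*(-145) = -3/(-159)*(-145) = -3*(-1/159)*(-145) = (1/53)*(-145) = -145/53 ≈ -2.7358)
1/z = 1/(-145/53) = -53/145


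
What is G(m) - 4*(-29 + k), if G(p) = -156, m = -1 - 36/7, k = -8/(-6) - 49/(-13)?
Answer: -2356/39 ≈ -60.410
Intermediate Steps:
k = 199/39 (k = -8*(-1/6) - 49*(-1/13) = 4/3 + 49/13 = 199/39 ≈ 5.1026)
m = -43/7 (m = -1 - 36/7 = -43/7 ≈ -6.1429)
G(m) - 4*(-29 + k) = -156 - 4*(-29 + 199/39) = -156 - 4*(-932)/39 = -156 - 1*(-3728/39) = -156 + 3728/39 = -2356/39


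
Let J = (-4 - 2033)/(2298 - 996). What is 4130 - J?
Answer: 256157/62 ≈ 4131.6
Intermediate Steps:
J = -97/62 (J = -2037/1302 = -2037*1/1302 = -97/62 ≈ -1.5645)
4130 - J = 4130 - 1*(-97/62) = 4130 + 97/62 = 256157/62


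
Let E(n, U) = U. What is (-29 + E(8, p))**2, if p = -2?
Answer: 961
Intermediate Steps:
(-29 + E(8, p))**2 = (-29 - 2)**2 = (-31)**2 = 961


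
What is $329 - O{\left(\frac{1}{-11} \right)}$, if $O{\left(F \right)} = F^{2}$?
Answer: $\frac{39808}{121} \approx 328.99$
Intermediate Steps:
$329 - O{\left(\frac{1}{-11} \right)} = 329 - \left(\frac{1}{-11}\right)^{2} = 329 - \left(- \frac{1}{11}\right)^{2} = 329 - \frac{1}{121} = \frac{39808}{121}$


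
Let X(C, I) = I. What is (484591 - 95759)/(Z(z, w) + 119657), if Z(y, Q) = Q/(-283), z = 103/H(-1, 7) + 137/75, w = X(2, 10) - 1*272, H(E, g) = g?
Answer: 110039456/33863193 ≈ 3.2495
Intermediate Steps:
w = -262 (w = 10 - 1*272 = 10 - 272 = -262)
z = 8684/525 (z = 103/7 + 137/75 = 8684/525 ≈ 16.541)
Z(y, Q) = -Q/283 (Z(y, Q) = Q*(-1/283) = -Q/283)
(484591 - 95759)/(Z(z, w) + 119657) = (484591 - 95759)/(-1/283*(-262) + 119657) = 388832/(262/283 + 119657) = 388832/(33863193/283) = 388832*(283/33863193) = 110039456/33863193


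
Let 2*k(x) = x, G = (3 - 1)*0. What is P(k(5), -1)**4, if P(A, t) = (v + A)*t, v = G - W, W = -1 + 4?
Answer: 1/16 ≈ 0.062500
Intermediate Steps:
G = 0 (G = 2*0 = 0)
W = 3
v = -3 (v = 0 - 1*3 = 0 - 3 = -3)
k(x) = x/2
P(A, t) = t*(-3 + A) (P(A, t) = (-3 + A)*t = t*(-3 + A))
P(k(5), -1)**4 = (-(-3 + (1/2)*5))**4 = (-(-3 + 5/2))**4 = (-1*(-1/2))**4 = (1/2)**4 = 1/16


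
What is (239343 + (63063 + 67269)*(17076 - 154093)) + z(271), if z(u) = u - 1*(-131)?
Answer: -17857459899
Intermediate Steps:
z(u) = 131 + u (z(u) = u + 131 = 131 + u)
(239343 + (63063 + 67269)*(17076 - 154093)) + z(271) = (239343 + (63063 + 67269)*(17076 - 154093)) + (131 + 271) = (239343 + 130332*(-137017)) + 402 = (239343 - 17857699644) + 402 = -17857460301 + 402 = -17857459899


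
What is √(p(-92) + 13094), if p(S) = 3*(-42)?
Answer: 2*√3242 ≈ 113.88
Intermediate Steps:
p(S) = -126
√(p(-92) + 13094) = √(-126 + 13094) = √12968 = 2*√3242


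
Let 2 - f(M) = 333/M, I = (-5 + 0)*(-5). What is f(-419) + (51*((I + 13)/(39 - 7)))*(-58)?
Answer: -11764951/3352 ≈ -3509.8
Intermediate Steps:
I = 25 (I = -5*(-5) = 25)
f(M) = 2 - 333/M
f(-419) + (51*((I + 13)/(39 - 7)))*(-58) = (2 - 333/(-419)) + (51*((25 + 13)/(39 - 7)))*(-58) = (2 - 333*(-1/419)) + (51*(38/32))*(-58) = (2 + 333/419) + (51*(38*(1/32)))*(-58) = 1171/419 + (51*(19/16))*(-58) = 1171/419 + (969/16)*(-58) = 1171/419 - 28101/8 = -11764951/3352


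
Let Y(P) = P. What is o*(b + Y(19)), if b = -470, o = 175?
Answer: -78925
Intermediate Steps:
o*(b + Y(19)) = 175*(-470 + 19) = 175*(-451) = -78925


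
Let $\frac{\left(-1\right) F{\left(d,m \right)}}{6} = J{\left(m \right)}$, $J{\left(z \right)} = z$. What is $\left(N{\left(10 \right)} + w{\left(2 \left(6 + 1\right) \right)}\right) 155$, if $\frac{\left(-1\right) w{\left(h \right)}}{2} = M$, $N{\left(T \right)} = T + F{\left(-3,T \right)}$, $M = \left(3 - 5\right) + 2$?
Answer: $-7750$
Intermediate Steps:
$F{\left(d,m \right)} = - 6 m$
$M = 0$ ($M = -2 + 2 = 0$)
$N{\left(T \right)} = - 5 T$ ($N{\left(T \right)} = T - 6 T = - 5 T$)
$w{\left(h \right)} = 0$ ($w{\left(h \right)} = \left(-2\right) 0 = 0$)
$\left(N{\left(10 \right)} + w{\left(2 \left(6 + 1\right) \right)}\right) 155 = \left(\left(-5\right) 10 + 0\right) 155 = \left(-50 + 0\right) 155 = \left(-50\right) 155 = -7750$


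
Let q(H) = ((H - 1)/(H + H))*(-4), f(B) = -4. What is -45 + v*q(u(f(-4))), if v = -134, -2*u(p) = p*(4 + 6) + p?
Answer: 2319/11 ≈ 210.82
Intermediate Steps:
u(p) = -11*p/2 (u(p) = -(p*(4 + 6) + p)/2 = -(p*10 + p)/2 = -(10*p + p)/2 = -11*p/2)
q(H) = -2*(-1 + H)/H (q(H) = ((-1 + H)/((2*H)))*(-4) = ((-1 + H)*(1/(2*H)))*(-4) = ((-1 + H)/(2*H))*(-4) = -2*(-1 + H)/H)
-45 + v*q(u(f(-4))) = -45 - 134*(-2 + 2/((-11/2*(-4)))) = -45 - 134*(-2 + 2/22) = -45 - 134*(-2 + 2*(1/22)) = -45 - 134*(-2 + 1/11) = -45 - 134*(-21/11) = -45 + 2814/11 = 2319/11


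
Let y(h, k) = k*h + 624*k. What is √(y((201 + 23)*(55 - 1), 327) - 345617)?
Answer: 13*√22567 ≈ 1952.9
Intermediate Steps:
y(h, k) = 624*k + h*k (y(h, k) = h*k + 624*k = 624*k + h*k)
√(y((201 + 23)*(55 - 1), 327) - 345617) = √(327*(624 + (201 + 23)*(55 - 1)) - 345617) = √(327*(624 + 224*54) - 345617) = √(327*(624 + 12096) - 345617) = √(327*12720 - 345617) = √(4159440 - 345617) = √3813823 = 13*√22567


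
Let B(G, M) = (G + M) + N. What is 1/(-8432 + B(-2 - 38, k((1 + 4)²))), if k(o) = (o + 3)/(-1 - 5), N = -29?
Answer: -3/25517 ≈ -0.00011757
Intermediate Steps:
k(o) = -½ - o/6 (k(o) = (3 + o)/(-6) = (3 + o)*(-⅙) = -½ - o/6)
B(G, M) = -29 + G + M (B(G, M) = (G + M) - 29 = -29 + G + M)
1/(-8432 + B(-2 - 38, k((1 + 4)²))) = 1/(-8432 + (-29 + (-2 - 38) + (-½ - (1 + 4)²/6))) = 1/(-8432 + (-29 - 40 + (-½ - ⅙*5²))) = 1/(-8432 + (-29 - 40 + (-½ - ⅙*25))) = 1/(-8432 + (-29 - 40 + (-½ - 25/6))) = 1/(-8432 + (-29 - 40 - 14/3)) = 1/(-8432 - 221/3) = 1/(-25517/3) = -3/25517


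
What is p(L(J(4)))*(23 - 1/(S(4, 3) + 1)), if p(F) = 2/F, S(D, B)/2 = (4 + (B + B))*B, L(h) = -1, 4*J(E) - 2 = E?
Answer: -2804/61 ≈ -45.967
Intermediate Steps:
J(E) = 1/2 + E/4
S(D, B) = 2*B*(4 + 2*B) (S(D, B) = 2*((4 + (B + B))*B) = 2*((4 + 2*B)*B) = 2*(B*(4 + 2*B)) = 2*B*(4 + 2*B))
p(L(J(4)))*(23 - 1/(S(4, 3) + 1)) = (2/(-1))*(23 - 1/(4*3*(2 + 3) + 1)) = (2*(-1))*(23 - 1/(4*3*5 + 1)) = -2*(23 - 1/(60 + 1)) = -2*(23 - 1/61) = -2*1402/61 = -2804/61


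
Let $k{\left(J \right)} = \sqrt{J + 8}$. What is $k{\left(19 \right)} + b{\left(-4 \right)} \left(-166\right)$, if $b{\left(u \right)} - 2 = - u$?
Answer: $-996 + 3 \sqrt{3} \approx -990.8$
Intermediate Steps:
$b{\left(u \right)} = 2 - u$
$k{\left(J \right)} = \sqrt{8 + J}$
$k{\left(19 \right)} + b{\left(-4 \right)} \left(-166\right) = \sqrt{8 + 19} + \left(2 - -4\right) \left(-166\right) = \sqrt{27} + \left(2 + 4\right) \left(-166\right) = 3 \sqrt{3} + 6 \left(-166\right) = 3 \sqrt{3} - 996 = -996 + 3 \sqrt{3}$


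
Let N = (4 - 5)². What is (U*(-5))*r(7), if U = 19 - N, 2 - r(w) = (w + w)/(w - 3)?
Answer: 135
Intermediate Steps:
N = 1 (N = (-1)² = 1)
r(w) = 2 - 2*w/(-3 + w) (r(w) = 2 - (w + w)/(w - 3) = 2 - 2*w/(-3 + w))
U = 18 (U = 19 - 1*1 = 19 - 1 = 18)
(U*(-5))*r(7) = (18*(-5))*(-6/(-3 + 7)) = -(-540)/4 = -90*(-3/2) = 135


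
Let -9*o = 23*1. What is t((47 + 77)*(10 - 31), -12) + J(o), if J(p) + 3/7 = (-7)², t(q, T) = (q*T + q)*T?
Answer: -2405756/7 ≈ -3.4368e+5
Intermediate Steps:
t(q, T) = T*(q + T*q) (t(q, T) = (T*q + q)*T = (q + T*q)*T = T*(q + T*q))
o = -23/9 ≈ -2.5556
J(p) = 340/7 (J(p) = -3/7 + (-7)² = -3/7 + 49 = 340/7)
t((47 + 77)*(10 - 31), -12) + J(o) = -12*(47 + 77)*(10 - 31)*(1 - 12) + 340/7 = -12*124*(-21)*(-11) + 340/7 = -12*(-2604)*(-11) + 340/7 = -343728 + 340/7 = -2405756/7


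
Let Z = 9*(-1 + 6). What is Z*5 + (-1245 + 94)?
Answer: -926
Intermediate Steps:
Z = 45 (Z = 9*5 = 45)
Z*5 + (-1245 + 94) = 45*5 + (-1245 + 94) = 225 - 1151 = -926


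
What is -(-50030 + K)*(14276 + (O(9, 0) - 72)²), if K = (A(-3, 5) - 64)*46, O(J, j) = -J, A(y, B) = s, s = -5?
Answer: 1108611748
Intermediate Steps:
A(y, B) = -5
K = -3174 (K = (-5 - 64)*46 = -69*46 = -3174)
-(-50030 + K)*(14276 + (O(9, 0) - 72)²) = -(-50030 - 3174)*(14276 + (-1*9 - 72)²) = -(-53204)*(14276 + (-9 - 72)²) = -(-53204)*(14276 + (-81)²) = -(-53204)*(14276 + 6561) = -(-53204)*20837 = -1*(-1108611748) = 1108611748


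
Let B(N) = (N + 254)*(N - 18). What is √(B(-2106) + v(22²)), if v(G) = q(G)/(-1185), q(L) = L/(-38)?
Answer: √1994065402919430/22515 ≈ 1983.3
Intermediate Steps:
q(L) = -L/38 (q(L) = L*(-1/38) = -L/38)
B(N) = (-18 + N)*(254 + N) (B(N) = (254 + N)*(-18 + N) = (-18 + N)*(254 + N))
v(G) = G/45030 (v(G) = -G/38/(-1185) = -G/38*(-1/1185) = G/45030)
√(B(-2106) + v(22²)) = √((-4572 + (-2106)² + 236*(-2106)) + (1/45030)*22²) = √((-4572 + 4435236 - 497016) + (1/45030)*484) = √(3933648 + 242/22515) = √(88566084962/22515) = √1994065402919430/22515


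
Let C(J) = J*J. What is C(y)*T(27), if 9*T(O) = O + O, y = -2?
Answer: 24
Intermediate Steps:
C(J) = J²
T(O) = 2*O/9 (T(O) = (O + O)/9 = (2*O)/9 = 2*O/9)
C(y)*T(27) = (-2)²*((2/9)*27) = 4*6 = 24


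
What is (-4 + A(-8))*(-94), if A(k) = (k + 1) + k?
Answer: 1786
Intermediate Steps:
A(k) = 1 + 2*k (A(k) = (1 + k) + k = 1 + 2*k)
(-4 + A(-8))*(-94) = (-4 + (1 + 2*(-8)))*(-94) = (-4 + (1 - 16))*(-94) = (-4 - 15)*(-94) = -19*(-94) = 1786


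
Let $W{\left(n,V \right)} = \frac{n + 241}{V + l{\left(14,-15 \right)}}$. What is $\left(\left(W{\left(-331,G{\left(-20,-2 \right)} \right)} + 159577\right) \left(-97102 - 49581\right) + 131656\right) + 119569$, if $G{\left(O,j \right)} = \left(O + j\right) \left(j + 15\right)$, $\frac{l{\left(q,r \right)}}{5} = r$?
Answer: $- \frac{8449933655096}{361} \approx -2.3407 \cdot 10^{10}$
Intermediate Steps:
$l{\left(q,r \right)} = 5 r$
$G{\left(O,j \right)} = \left(15 + j\right) \left(O + j\right)$ ($G{\left(O,j \right)} = \left(O + j\right) \left(15 + j\right) = \left(15 + j\right) \left(O + j\right)$)
$W{\left(n,V \right)} = \frac{241 + n}{-75 + V}$ ($W{\left(n,V \right)} = \frac{n + 241}{V + 5 \left(-15\right)} = \frac{241 + n}{V - 75} = \frac{241 + n}{-75 + V}$)
$\left(\left(W{\left(-331,G{\left(-20,-2 \right)} \right)} + 159577\right) \left(-97102 - 49581\right) + 131656\right) + 119569 = \left(\left(\frac{241 - 331}{-75 + \left(\left(-2\right)^{2} + 15 \left(-20\right) + 15 \left(-2\right) - -40\right)} + 159577\right) \left(-97102 - 49581\right) + 131656\right) + 119569 = \left(\left(\frac{1}{-75 + \left(4 - 300 - 30 + 40\right)} \left(-90\right) + 159577\right) \left(-146683\right) + 131656\right) + 119569 = \left(\left(\frac{1}{-75 - 286} \left(-90\right) + 159577\right) \left(-146683\right) + 131656\right) + 119569 = \left(\left(\frac{1}{-361} \left(-90\right) + 159577\right) \left(-146683\right) + 131656\right) + 119569 = \left(\left(\left(- \frac{1}{361}\right) \left(-90\right) + 159577\right) \left(-146683\right) + 131656\right) + 119569 = \left(\left(\frac{90}{361} + 159577\right) \left(-146683\right) + 131656\right) + 119569 = \left(\frac{57607387}{361} \left(-146683\right) + 131656\right) + 119569 = \left(- \frac{8450024347321}{361} + 131656\right) + 119569 = - \frac{8449976819505}{361} + 119569 = - \frac{8449933655096}{361}$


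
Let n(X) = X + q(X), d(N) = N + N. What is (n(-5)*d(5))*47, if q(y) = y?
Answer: -4700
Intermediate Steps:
d(N) = 2*N
n(X) = 2*X (n(X) = X + X = 2*X)
(n(-5)*d(5))*47 = ((2*(-5))*(2*5))*47 = -10*10*47 = -100*47 = -4700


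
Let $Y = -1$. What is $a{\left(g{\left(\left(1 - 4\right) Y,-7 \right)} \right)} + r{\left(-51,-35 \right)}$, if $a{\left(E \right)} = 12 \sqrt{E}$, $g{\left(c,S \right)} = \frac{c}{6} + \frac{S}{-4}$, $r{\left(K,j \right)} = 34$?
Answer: $52$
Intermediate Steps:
$g{\left(c,S \right)} = - \frac{S}{4} + \frac{c}{6}$ ($g{\left(c,S \right)} = c \frac{1}{6} + S \left(- \frac{1}{4}\right) = \frac{c}{6} - \frac{S}{4} = - \frac{S}{4} + \frac{c}{6}$)
$a{\left(g{\left(\left(1 - 4\right) Y,-7 \right)} \right)} + r{\left(-51,-35 \right)} = 12 \sqrt{\left(- \frac{1}{4}\right) \left(-7\right) + \frac{\left(1 - 4\right) \left(-1\right)}{6}} + 34 = 12 \sqrt{\frac{7}{4} + \frac{\left(-3\right) \left(-1\right)}{6}} + 34 = 12 \sqrt{\frac{7}{4} + \frac{1}{6} \cdot 3} + 34 = 12 \sqrt{\frac{7}{4} + \frac{1}{2}} + 34 = 12 \sqrt{\frac{9}{4}} + 34 = 12 \cdot \frac{3}{2} + 34 = 18 + 34 = 52$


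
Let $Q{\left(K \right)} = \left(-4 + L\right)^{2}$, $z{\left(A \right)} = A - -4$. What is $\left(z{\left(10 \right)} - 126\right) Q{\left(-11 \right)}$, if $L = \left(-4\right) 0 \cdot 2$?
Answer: $-1792$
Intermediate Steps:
$L = 0$ ($L = 0 \cdot 2 = 0$)
$z{\left(A \right)} = 4 + A$ ($z{\left(A \right)} = A + 4 = 4 + A$)
$Q{\left(K \right)} = 16$ ($Q{\left(K \right)} = \left(-4 + 0\right)^{2} = \left(-4\right)^{2} = 16$)
$\left(z{\left(10 \right)} - 126\right) Q{\left(-11 \right)} = \left(\left(4 + 10\right) - 126\right) 16 = \left(14 - 126\right) 16 = \left(-112\right) 16 = -1792$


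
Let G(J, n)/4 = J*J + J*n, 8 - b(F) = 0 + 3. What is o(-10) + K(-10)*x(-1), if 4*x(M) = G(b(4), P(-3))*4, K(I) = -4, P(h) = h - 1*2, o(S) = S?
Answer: -10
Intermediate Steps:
b(F) = 5 (b(F) = 8 - (0 + 3) = 8 - 1*3 = 8 - 3 = 5)
P(h) = -2 + h (P(h) = h - 2 = -2 + h)
G(J, n) = 4*J² + 4*J*n (G(J, n) = 4*(J*J + J*n) = 4*(J² + J*n) = 4*J² + 4*J*n)
x(M) = 0 (x(M) = ((4*5*(5 + (-2 - 3)))*4)/4 = ((4*5*(5 - 5))*4)/4 = ((4*5*0)*4)/4 = (0*4)/4 = (¼)*0 = 0)
o(-10) + K(-10)*x(-1) = -10 - 4*0 = -10 + 0 = -10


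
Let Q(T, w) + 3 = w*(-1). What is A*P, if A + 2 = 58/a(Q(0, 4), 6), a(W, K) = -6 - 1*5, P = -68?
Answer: 5440/11 ≈ 494.55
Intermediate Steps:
Q(T, w) = -3 - w (Q(T, w) = -3 + w*(-1) = -3 - w)
a(W, K) = -11 (a(W, K) = -6 - 5 = -11)
A = -80/11 (A = -2 + 58/(-11) = -2 + 58*(-1/11) = -2 - 58/11 = -80/11 ≈ -7.2727)
A*P = -80/11*(-68) = 5440/11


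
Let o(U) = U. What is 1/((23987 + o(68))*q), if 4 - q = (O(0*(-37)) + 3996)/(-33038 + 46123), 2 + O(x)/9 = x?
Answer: 2617/232669582 ≈ 1.1248e-5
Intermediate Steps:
O(x) = -18 + 9*x
q = 48362/13085 (q = 4 - ((-18 + 9*(0*(-37))) + 3996)/(-33038 + 46123) = 4 - ((-18 + 9*0) + 3996)/13085 = 4 - ((-18 + 0) + 3996)/13085 = 4 - (-18 + 3996)/13085 = 4 - 3978/13085 = 48362/13085 ≈ 3.6960)
1/((23987 + o(68))*q) = 1/((23987 + 68)*(48362/13085)) = (13085/48362)/24055 = (1/24055)*(13085/48362) = 2617/232669582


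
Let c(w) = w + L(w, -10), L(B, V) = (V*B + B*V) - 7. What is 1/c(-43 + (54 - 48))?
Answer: 1/696 ≈ 0.0014368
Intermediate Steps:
L(B, V) = -7 + 2*B*V (L(B, V) = (B*V + B*V) - 7 = 2*B*V - 7 = -7 + 2*B*V)
c(w) = -7 - 19*w (c(w) = w + (-7 + 2*w*(-10)) = w + (-7 - 20*w) = -7 - 19*w)
1/c(-43 + (54 - 48)) = 1/(-7 - 19*(-43 + (54 - 48))) = 1/(-7 - 19*(-43 + 6)) = 1/(-7 - 19*(-37)) = 1/(-7 + 703) = 1/696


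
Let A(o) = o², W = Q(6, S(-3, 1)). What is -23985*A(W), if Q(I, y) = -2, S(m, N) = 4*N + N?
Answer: -95940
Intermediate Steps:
S(m, N) = 5*N
W = -2
-23985*A(W) = -23985*(-2)² = -23985*4 = -95940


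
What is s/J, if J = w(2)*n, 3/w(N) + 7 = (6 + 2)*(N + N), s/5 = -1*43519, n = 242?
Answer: -5439875/726 ≈ -7492.9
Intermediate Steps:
s = -217595 (s = 5*(-1*43519) = 5*(-43519) = -217595)
w(N) = 3/(-7 + 16*N) (w(N) = 3/(-7 + (6 + 2)*(N + N)) = 3/(-7 + 8*(2*N)) = 3/(-7 + 16*N))
J = 726/25 (J = (3/(-7 + 16*2))*242 = (3/(-7 + 32))*242 = (3/25)*242 = 726/25 ≈ 29.040)
s/J = -217595/726/25 = -217595*25/726 = -5439875/726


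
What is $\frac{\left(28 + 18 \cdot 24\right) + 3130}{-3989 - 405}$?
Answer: $- \frac{1795}{2197} \approx -0.81702$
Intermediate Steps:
$\frac{\left(28 + 18 \cdot 24\right) + 3130}{-3989 - 405} = \frac{\left(28 + 432\right) + 3130}{-4394} = \left(460 + 3130\right) \left(- \frac{1}{4394}\right) = 3590 \left(- \frac{1}{4394}\right) = - \frac{1795}{2197}$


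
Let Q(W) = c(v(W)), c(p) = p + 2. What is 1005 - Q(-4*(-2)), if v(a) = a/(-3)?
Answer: 3017/3 ≈ 1005.7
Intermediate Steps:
v(a) = -a/3 (v(a) = a*(-⅓) = -a/3)
c(p) = 2 + p
Q(W) = 2 - W/3
1005 - Q(-4*(-2)) = 1005 - (2 - (-4)*(-2)/3) = 1005 - (2 - ⅓*8) = 1005 - (2 - 8/3) = 1005 - 1*(-⅔) = 1005 + ⅔ = 3017/3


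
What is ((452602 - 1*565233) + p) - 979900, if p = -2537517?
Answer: -3630048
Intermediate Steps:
((452602 - 1*565233) + p) - 979900 = ((452602 - 1*565233) - 2537517) - 979900 = ((452602 - 565233) - 2537517) - 979900 = (-112631 - 2537517) - 979900 = -2650148 - 979900 = -3630048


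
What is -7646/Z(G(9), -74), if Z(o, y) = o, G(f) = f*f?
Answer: -7646/81 ≈ -94.395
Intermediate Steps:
G(f) = f**2
-7646/Z(G(9), -74) = -7646/(9**2) = -7646/81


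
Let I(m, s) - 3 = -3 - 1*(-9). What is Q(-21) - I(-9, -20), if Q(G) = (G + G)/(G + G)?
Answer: -8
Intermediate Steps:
I(m, s) = 9 (I(m, s) = 3 + (-3 - 1*(-9)) = 3 + (-3 + 9) = 3 + 6 = 9)
Q(G) = 1 (Q(G) = (2*G)/((2*G)) = (2*G)*(1/(2*G)) = 1)
Q(-21) - I(-9, -20) = 1 - 1*9 = 1 - 9 = -8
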